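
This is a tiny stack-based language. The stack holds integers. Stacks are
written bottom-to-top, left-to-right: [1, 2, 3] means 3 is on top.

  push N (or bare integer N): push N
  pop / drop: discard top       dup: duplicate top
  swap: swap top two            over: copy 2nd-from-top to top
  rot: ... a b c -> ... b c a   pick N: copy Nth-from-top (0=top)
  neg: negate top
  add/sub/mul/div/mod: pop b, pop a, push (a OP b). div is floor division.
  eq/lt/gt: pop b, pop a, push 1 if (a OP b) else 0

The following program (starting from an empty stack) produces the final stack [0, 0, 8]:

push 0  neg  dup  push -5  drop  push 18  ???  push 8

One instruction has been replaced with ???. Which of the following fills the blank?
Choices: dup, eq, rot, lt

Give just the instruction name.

Stack before ???: [0, 0, 18]
Stack after ???:  [0, 0]
Checking each choice:
  dup: produces [0, 0, 18, 18, 8]
  eq: MATCH
  rot: produces [0, 18, 0, 8]
  lt: produces [0, 1, 8]


Answer: eq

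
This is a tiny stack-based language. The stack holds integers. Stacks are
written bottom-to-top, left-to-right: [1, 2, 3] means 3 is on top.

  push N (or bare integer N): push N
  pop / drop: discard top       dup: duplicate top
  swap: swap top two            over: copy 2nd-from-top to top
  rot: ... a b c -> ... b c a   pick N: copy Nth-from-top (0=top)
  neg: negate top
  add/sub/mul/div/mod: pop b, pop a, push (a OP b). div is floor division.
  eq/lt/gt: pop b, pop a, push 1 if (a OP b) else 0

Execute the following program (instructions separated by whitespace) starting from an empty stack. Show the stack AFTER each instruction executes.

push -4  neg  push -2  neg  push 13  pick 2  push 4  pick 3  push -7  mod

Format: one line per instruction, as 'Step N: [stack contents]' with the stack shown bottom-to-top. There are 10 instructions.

Step 1: [-4]
Step 2: [4]
Step 3: [4, -2]
Step 4: [4, 2]
Step 5: [4, 2, 13]
Step 6: [4, 2, 13, 4]
Step 7: [4, 2, 13, 4, 4]
Step 8: [4, 2, 13, 4, 4, 2]
Step 9: [4, 2, 13, 4, 4, 2, -7]
Step 10: [4, 2, 13, 4, 4, -5]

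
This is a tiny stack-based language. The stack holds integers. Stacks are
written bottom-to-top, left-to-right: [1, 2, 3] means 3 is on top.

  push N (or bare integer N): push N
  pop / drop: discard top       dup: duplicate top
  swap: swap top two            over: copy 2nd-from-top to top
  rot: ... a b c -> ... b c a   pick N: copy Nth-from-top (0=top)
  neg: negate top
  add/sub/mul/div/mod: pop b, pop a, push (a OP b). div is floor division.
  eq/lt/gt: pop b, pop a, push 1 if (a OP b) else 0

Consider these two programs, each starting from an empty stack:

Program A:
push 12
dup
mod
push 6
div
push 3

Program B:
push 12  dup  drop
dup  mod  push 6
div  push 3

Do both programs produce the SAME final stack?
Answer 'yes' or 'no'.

Answer: yes

Derivation:
Program A trace:
  After 'push 12': [12]
  After 'dup': [12, 12]
  After 'mod': [0]
  After 'push 6': [0, 6]
  After 'div': [0]
  After 'push 3': [0, 3]
Program A final stack: [0, 3]

Program B trace:
  After 'push 12': [12]
  After 'dup': [12, 12]
  After 'drop': [12]
  After 'dup': [12, 12]
  After 'mod': [0]
  After 'push 6': [0, 6]
  After 'div': [0]
  After 'push 3': [0, 3]
Program B final stack: [0, 3]
Same: yes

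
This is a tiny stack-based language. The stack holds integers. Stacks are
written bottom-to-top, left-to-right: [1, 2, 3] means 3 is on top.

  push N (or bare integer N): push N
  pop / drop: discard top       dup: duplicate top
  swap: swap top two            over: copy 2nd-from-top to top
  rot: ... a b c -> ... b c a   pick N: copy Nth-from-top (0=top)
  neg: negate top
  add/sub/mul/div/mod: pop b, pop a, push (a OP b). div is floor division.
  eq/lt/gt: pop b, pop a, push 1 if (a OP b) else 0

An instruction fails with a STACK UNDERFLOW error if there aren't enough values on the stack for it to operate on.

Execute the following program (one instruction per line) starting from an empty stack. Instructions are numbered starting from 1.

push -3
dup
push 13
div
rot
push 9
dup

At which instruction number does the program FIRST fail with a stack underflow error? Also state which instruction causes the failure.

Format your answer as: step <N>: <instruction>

Step 1 ('push -3'): stack = [-3], depth = 1
Step 2 ('dup'): stack = [-3, -3], depth = 2
Step 3 ('push 13'): stack = [-3, -3, 13], depth = 3
Step 4 ('div'): stack = [-3, -1], depth = 2
Step 5 ('rot'): needs 3 value(s) but depth is 2 — STACK UNDERFLOW

Answer: step 5: rot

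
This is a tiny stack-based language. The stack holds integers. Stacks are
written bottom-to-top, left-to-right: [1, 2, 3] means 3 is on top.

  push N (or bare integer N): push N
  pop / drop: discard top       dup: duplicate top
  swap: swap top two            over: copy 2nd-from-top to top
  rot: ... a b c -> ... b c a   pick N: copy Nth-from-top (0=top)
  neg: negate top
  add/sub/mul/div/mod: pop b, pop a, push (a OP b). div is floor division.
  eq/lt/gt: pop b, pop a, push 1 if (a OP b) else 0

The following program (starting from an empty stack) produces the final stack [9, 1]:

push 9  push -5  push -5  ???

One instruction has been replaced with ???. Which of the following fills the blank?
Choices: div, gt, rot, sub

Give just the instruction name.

Stack before ???: [9, -5, -5]
Stack after ???:  [9, 1]
Checking each choice:
  div: MATCH
  gt: produces [9, 0]
  rot: produces [-5, -5, 9]
  sub: produces [9, 0]


Answer: div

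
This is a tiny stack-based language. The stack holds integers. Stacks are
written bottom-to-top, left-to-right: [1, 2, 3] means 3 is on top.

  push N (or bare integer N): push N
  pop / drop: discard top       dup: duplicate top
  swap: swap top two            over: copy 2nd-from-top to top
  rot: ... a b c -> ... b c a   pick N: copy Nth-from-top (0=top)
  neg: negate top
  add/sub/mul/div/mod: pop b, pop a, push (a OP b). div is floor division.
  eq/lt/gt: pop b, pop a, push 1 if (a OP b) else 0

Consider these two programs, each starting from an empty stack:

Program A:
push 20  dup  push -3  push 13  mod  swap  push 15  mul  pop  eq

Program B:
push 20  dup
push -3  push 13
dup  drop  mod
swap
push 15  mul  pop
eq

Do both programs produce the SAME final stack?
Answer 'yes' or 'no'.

Program A trace:
  After 'push 20': [20]
  After 'dup': [20, 20]
  After 'push -3': [20, 20, -3]
  After 'push 13': [20, 20, -3, 13]
  After 'mod': [20, 20, 10]
  After 'swap': [20, 10, 20]
  After 'push 15': [20, 10, 20, 15]
  After 'mul': [20, 10, 300]
  After 'pop': [20, 10]
  After 'eq': [0]
Program A final stack: [0]

Program B trace:
  After 'push 20': [20]
  After 'dup': [20, 20]
  After 'push -3': [20, 20, -3]
  After 'push 13': [20, 20, -3, 13]
  After 'dup': [20, 20, -3, 13, 13]
  After 'drop': [20, 20, -3, 13]
  After 'mod': [20, 20, 10]
  After 'swap': [20, 10, 20]
  After 'push 15': [20, 10, 20, 15]
  After 'mul': [20, 10, 300]
  After 'pop': [20, 10]
  After 'eq': [0]
Program B final stack: [0]
Same: yes

Answer: yes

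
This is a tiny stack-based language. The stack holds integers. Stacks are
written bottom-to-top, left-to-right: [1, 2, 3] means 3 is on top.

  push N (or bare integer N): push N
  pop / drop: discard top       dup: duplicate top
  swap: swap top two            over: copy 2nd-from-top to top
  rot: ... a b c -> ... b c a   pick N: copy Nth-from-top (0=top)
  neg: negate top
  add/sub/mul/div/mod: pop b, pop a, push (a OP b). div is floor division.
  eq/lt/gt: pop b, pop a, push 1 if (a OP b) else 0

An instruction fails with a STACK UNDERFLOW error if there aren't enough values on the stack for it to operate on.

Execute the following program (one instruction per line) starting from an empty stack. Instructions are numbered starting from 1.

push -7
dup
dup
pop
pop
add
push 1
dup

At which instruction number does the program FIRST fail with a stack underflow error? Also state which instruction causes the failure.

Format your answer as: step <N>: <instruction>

Answer: step 6: add

Derivation:
Step 1 ('push -7'): stack = [-7], depth = 1
Step 2 ('dup'): stack = [-7, -7], depth = 2
Step 3 ('dup'): stack = [-7, -7, -7], depth = 3
Step 4 ('pop'): stack = [-7, -7], depth = 2
Step 5 ('pop'): stack = [-7], depth = 1
Step 6 ('add'): needs 2 value(s) but depth is 1 — STACK UNDERFLOW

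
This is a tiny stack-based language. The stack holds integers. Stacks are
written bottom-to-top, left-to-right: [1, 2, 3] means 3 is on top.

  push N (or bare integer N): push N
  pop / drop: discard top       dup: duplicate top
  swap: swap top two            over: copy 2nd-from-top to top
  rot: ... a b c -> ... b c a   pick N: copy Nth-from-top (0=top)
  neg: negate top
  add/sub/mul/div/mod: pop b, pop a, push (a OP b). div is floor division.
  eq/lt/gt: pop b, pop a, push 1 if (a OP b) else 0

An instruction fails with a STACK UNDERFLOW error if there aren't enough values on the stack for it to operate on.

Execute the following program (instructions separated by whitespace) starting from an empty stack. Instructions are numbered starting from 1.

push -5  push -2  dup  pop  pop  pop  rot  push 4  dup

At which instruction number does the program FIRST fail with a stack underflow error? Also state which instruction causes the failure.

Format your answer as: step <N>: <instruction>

Answer: step 7: rot

Derivation:
Step 1 ('push -5'): stack = [-5], depth = 1
Step 2 ('push -2'): stack = [-5, -2], depth = 2
Step 3 ('dup'): stack = [-5, -2, -2], depth = 3
Step 4 ('pop'): stack = [-5, -2], depth = 2
Step 5 ('pop'): stack = [-5], depth = 1
Step 6 ('pop'): stack = [], depth = 0
Step 7 ('rot'): needs 3 value(s) but depth is 0 — STACK UNDERFLOW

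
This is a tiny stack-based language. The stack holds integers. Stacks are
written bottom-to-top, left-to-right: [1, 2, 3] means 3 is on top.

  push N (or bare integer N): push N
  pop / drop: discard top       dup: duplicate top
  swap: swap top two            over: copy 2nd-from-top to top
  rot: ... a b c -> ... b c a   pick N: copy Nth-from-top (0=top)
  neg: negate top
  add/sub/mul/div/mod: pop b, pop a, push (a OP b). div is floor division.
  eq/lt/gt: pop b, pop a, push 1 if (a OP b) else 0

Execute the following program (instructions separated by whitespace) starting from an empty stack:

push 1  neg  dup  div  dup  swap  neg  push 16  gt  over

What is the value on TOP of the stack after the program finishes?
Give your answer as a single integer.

Answer: 1

Derivation:
After 'push 1': [1]
After 'neg': [-1]
After 'dup': [-1, -1]
After 'div': [1]
After 'dup': [1, 1]
After 'swap': [1, 1]
After 'neg': [1, -1]
After 'push 16': [1, -1, 16]
After 'gt': [1, 0]
After 'over': [1, 0, 1]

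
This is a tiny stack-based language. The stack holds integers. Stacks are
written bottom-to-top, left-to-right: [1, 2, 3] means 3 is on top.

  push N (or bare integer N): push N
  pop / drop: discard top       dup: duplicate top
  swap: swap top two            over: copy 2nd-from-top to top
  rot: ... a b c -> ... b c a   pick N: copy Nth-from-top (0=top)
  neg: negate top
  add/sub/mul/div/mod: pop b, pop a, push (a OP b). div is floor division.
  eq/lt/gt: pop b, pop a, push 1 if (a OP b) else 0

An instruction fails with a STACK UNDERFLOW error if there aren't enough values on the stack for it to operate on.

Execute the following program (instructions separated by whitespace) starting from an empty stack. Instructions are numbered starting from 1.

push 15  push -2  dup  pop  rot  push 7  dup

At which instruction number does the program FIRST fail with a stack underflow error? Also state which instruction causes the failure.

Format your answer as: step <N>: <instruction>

Step 1 ('push 15'): stack = [15], depth = 1
Step 2 ('push -2'): stack = [15, -2], depth = 2
Step 3 ('dup'): stack = [15, -2, -2], depth = 3
Step 4 ('pop'): stack = [15, -2], depth = 2
Step 5 ('rot'): needs 3 value(s) but depth is 2 — STACK UNDERFLOW

Answer: step 5: rot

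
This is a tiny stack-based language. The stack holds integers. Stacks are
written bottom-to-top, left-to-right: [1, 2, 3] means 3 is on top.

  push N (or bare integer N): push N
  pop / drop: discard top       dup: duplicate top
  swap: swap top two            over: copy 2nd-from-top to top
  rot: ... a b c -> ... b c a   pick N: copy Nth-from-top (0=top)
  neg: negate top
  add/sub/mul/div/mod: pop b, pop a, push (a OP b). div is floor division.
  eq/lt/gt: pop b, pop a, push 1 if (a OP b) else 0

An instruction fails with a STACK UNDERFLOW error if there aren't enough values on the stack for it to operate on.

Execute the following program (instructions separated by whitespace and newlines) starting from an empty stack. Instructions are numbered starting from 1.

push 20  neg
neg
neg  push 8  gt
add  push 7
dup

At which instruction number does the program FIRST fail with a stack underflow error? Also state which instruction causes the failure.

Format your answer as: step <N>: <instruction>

Answer: step 7: add

Derivation:
Step 1 ('push 20'): stack = [20], depth = 1
Step 2 ('neg'): stack = [-20], depth = 1
Step 3 ('neg'): stack = [20], depth = 1
Step 4 ('neg'): stack = [-20], depth = 1
Step 5 ('push 8'): stack = [-20, 8], depth = 2
Step 6 ('gt'): stack = [0], depth = 1
Step 7 ('add'): needs 2 value(s) but depth is 1 — STACK UNDERFLOW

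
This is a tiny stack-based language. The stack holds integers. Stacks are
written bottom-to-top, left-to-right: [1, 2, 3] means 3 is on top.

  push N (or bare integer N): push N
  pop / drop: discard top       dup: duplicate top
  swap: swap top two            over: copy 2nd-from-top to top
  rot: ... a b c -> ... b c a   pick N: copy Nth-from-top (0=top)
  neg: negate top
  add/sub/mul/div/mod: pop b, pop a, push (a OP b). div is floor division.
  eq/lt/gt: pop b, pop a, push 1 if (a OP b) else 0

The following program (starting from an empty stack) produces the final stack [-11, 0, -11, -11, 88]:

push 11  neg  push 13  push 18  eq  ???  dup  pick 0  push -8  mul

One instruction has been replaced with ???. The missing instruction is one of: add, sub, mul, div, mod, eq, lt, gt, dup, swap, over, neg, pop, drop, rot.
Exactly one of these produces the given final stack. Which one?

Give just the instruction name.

Answer: over

Derivation:
Stack before ???: [-11, 0]
Stack after ???:  [-11, 0, -11]
The instruction that transforms [-11, 0] -> [-11, 0, -11] is: over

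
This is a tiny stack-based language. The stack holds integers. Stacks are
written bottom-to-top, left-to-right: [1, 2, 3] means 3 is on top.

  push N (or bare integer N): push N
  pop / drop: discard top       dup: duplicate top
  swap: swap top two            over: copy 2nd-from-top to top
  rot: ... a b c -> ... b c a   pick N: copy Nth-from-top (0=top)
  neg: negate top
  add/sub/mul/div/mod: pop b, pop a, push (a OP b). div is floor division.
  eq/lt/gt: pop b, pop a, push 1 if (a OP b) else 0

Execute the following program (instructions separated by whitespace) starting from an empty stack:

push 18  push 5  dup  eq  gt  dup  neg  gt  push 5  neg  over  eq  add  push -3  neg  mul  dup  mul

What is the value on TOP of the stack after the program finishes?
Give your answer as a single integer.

After 'push 18': [18]
After 'push 5': [18, 5]
After 'dup': [18, 5, 5]
After 'eq': [18, 1]
After 'gt': [1]
After 'dup': [1, 1]
After 'neg': [1, -1]
After 'gt': [1]
After 'push 5': [1, 5]
After 'neg': [1, -5]
After 'over': [1, -5, 1]
After 'eq': [1, 0]
After 'add': [1]
After 'push -3': [1, -3]
After 'neg': [1, 3]
After 'mul': [3]
After 'dup': [3, 3]
After 'mul': [9]

Answer: 9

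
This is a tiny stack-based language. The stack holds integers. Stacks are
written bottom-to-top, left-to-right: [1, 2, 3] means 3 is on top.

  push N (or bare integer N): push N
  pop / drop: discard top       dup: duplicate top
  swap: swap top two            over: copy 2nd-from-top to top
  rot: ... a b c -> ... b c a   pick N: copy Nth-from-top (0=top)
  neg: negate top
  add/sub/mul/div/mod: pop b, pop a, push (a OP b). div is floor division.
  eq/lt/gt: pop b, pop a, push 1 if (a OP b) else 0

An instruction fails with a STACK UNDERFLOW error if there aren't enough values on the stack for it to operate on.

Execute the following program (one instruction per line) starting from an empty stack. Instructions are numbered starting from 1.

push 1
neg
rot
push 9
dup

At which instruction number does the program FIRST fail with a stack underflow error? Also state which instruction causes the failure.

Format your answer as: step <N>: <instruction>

Step 1 ('push 1'): stack = [1], depth = 1
Step 2 ('neg'): stack = [-1], depth = 1
Step 3 ('rot'): needs 3 value(s) but depth is 1 — STACK UNDERFLOW

Answer: step 3: rot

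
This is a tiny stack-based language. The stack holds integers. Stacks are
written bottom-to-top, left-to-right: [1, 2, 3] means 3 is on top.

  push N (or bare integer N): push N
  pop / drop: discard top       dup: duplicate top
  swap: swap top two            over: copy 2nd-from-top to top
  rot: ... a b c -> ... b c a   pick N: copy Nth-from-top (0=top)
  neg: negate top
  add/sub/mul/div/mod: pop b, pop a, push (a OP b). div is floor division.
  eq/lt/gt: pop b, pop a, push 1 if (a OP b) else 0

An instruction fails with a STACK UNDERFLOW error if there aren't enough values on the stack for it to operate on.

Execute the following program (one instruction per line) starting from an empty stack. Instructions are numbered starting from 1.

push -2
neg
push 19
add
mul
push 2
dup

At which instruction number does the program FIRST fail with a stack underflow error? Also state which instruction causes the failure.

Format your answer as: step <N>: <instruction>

Step 1 ('push -2'): stack = [-2], depth = 1
Step 2 ('neg'): stack = [2], depth = 1
Step 3 ('push 19'): stack = [2, 19], depth = 2
Step 4 ('add'): stack = [21], depth = 1
Step 5 ('mul'): needs 2 value(s) but depth is 1 — STACK UNDERFLOW

Answer: step 5: mul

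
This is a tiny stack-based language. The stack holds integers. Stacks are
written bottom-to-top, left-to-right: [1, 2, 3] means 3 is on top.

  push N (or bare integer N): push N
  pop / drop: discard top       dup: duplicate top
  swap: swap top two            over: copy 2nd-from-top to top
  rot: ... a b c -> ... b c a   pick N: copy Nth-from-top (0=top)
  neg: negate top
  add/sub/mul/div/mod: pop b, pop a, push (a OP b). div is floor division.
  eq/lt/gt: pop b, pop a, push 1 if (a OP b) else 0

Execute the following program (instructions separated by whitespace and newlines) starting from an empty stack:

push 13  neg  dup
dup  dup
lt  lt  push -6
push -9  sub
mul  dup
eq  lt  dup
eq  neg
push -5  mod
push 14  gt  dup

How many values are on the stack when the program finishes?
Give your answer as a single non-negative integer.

Answer: 2

Derivation:
After 'push 13': stack = [13] (depth 1)
After 'neg': stack = [-13] (depth 1)
After 'dup': stack = [-13, -13] (depth 2)
After 'dup': stack = [-13, -13, -13] (depth 3)
After 'dup': stack = [-13, -13, -13, -13] (depth 4)
After 'lt': stack = [-13, -13, 0] (depth 3)
After 'lt': stack = [-13, 1] (depth 2)
After 'push -6': stack = [-13, 1, -6] (depth 3)
After 'push -9': stack = [-13, 1, -6, -9] (depth 4)
After 'sub': stack = [-13, 1, 3] (depth 3)
  ...
After 'eq': stack = [-13, 1] (depth 2)
After 'lt': stack = [1] (depth 1)
After 'dup': stack = [1, 1] (depth 2)
After 'eq': stack = [1] (depth 1)
After 'neg': stack = [-1] (depth 1)
After 'push -5': stack = [-1, -5] (depth 2)
After 'mod': stack = [-1] (depth 1)
After 'push 14': stack = [-1, 14] (depth 2)
After 'gt': stack = [0] (depth 1)
After 'dup': stack = [0, 0] (depth 2)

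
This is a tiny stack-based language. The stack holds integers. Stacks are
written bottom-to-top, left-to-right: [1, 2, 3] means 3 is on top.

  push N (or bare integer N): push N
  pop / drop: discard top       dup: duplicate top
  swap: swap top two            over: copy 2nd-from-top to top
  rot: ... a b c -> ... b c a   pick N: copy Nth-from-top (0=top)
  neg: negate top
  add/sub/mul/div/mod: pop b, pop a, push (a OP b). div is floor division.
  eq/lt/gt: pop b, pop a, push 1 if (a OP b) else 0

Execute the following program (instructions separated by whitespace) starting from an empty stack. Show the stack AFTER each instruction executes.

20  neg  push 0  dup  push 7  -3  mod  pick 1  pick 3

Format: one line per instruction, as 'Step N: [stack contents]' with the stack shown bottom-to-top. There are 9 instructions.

Step 1: [20]
Step 2: [-20]
Step 3: [-20, 0]
Step 4: [-20, 0, 0]
Step 5: [-20, 0, 0, 7]
Step 6: [-20, 0, 0, 7, -3]
Step 7: [-20, 0, 0, -2]
Step 8: [-20, 0, 0, -2, 0]
Step 9: [-20, 0, 0, -2, 0, 0]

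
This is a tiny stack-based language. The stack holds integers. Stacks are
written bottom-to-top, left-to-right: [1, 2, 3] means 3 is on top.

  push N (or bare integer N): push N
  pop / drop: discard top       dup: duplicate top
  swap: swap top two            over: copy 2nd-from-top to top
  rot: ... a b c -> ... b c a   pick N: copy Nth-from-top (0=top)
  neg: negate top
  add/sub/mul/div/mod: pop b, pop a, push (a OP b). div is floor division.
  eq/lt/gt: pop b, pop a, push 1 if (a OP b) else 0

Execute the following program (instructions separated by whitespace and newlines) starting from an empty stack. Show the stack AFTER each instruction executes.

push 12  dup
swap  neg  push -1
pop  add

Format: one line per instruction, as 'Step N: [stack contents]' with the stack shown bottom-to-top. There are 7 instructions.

Step 1: [12]
Step 2: [12, 12]
Step 3: [12, 12]
Step 4: [12, -12]
Step 5: [12, -12, -1]
Step 6: [12, -12]
Step 7: [0]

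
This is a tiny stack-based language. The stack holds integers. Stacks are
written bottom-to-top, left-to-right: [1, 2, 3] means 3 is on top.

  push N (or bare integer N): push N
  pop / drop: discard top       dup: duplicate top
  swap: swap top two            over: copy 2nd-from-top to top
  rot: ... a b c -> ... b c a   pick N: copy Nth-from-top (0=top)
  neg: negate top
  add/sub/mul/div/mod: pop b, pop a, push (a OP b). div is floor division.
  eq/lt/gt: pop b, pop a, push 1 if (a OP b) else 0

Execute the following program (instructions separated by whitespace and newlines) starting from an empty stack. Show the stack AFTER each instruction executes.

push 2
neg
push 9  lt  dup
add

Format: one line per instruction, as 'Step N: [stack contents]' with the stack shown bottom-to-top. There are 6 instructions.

Step 1: [2]
Step 2: [-2]
Step 3: [-2, 9]
Step 4: [1]
Step 5: [1, 1]
Step 6: [2]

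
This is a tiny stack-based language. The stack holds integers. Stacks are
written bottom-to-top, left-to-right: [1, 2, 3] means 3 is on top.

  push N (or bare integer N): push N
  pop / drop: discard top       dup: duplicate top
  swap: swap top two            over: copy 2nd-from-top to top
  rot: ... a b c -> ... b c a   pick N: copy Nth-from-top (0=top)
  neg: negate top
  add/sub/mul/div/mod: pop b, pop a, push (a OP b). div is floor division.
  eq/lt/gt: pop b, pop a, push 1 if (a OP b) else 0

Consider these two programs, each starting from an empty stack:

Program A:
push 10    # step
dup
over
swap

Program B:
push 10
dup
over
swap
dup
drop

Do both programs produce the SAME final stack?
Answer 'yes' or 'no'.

Answer: yes

Derivation:
Program A trace:
  After 'push 10': [10]
  After 'dup': [10, 10]
  After 'over': [10, 10, 10]
  After 'swap': [10, 10, 10]
Program A final stack: [10, 10, 10]

Program B trace:
  After 'push 10': [10]
  After 'dup': [10, 10]
  After 'over': [10, 10, 10]
  After 'swap': [10, 10, 10]
  After 'dup': [10, 10, 10, 10]
  After 'drop': [10, 10, 10]
Program B final stack: [10, 10, 10]
Same: yes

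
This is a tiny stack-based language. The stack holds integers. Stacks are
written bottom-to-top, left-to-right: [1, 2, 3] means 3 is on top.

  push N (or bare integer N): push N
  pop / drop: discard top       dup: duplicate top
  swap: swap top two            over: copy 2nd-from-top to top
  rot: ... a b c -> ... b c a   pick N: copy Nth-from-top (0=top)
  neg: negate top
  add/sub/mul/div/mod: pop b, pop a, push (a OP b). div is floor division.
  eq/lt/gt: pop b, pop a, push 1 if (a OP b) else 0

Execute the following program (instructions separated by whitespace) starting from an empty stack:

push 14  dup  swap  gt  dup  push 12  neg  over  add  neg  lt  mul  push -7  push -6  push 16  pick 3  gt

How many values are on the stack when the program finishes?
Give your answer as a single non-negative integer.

After 'push 14': stack = [14] (depth 1)
After 'dup': stack = [14, 14] (depth 2)
After 'swap': stack = [14, 14] (depth 2)
After 'gt': stack = [0] (depth 1)
After 'dup': stack = [0, 0] (depth 2)
After 'push 12': stack = [0, 0, 12] (depth 3)
After 'neg': stack = [0, 0, -12] (depth 3)
After 'over': stack = [0, 0, -12, 0] (depth 4)
After 'add': stack = [0, 0, -12] (depth 3)
After 'neg': stack = [0, 0, 12] (depth 3)
After 'lt': stack = [0, 1] (depth 2)
After 'mul': stack = [0] (depth 1)
After 'push -7': stack = [0, -7] (depth 2)
After 'push -6': stack = [0, -7, -6] (depth 3)
After 'push 16': stack = [0, -7, -6, 16] (depth 4)
After 'pick 3': stack = [0, -7, -6, 16, 0] (depth 5)
After 'gt': stack = [0, -7, -6, 1] (depth 4)

Answer: 4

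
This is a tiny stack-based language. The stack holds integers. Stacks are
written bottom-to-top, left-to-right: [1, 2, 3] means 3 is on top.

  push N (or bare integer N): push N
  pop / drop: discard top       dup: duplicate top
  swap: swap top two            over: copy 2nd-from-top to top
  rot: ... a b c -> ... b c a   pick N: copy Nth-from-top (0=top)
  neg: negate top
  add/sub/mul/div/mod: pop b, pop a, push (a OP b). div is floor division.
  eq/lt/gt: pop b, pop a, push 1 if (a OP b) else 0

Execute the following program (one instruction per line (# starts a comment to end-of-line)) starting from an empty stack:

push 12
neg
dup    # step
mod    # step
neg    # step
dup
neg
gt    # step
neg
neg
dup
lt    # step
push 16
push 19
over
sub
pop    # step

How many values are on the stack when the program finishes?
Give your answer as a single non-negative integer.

Answer: 2

Derivation:
After 'push 12': stack = [12] (depth 1)
After 'neg': stack = [-12] (depth 1)
After 'dup': stack = [-12, -12] (depth 2)
After 'mod': stack = [0] (depth 1)
After 'neg': stack = [0] (depth 1)
After 'dup': stack = [0, 0] (depth 2)
After 'neg': stack = [0, 0] (depth 2)
After 'gt': stack = [0] (depth 1)
After 'neg': stack = [0] (depth 1)
After 'neg': stack = [0] (depth 1)
After 'dup': stack = [0, 0] (depth 2)
After 'lt': stack = [0] (depth 1)
After 'push 16': stack = [0, 16] (depth 2)
After 'push 19': stack = [0, 16, 19] (depth 3)
After 'over': stack = [0, 16, 19, 16] (depth 4)
After 'sub': stack = [0, 16, 3] (depth 3)
After 'pop': stack = [0, 16] (depth 2)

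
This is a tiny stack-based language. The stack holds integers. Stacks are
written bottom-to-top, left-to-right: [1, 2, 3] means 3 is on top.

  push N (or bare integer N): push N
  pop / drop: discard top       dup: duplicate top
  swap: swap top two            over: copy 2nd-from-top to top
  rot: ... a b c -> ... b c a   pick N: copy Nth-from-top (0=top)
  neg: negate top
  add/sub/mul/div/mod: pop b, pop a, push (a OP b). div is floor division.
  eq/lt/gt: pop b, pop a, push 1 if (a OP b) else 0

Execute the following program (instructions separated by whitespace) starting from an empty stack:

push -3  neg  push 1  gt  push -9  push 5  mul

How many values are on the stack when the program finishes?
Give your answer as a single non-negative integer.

After 'push -3': stack = [-3] (depth 1)
After 'neg': stack = [3] (depth 1)
After 'push 1': stack = [3, 1] (depth 2)
After 'gt': stack = [1] (depth 1)
After 'push -9': stack = [1, -9] (depth 2)
After 'push 5': stack = [1, -9, 5] (depth 3)
After 'mul': stack = [1, -45] (depth 2)

Answer: 2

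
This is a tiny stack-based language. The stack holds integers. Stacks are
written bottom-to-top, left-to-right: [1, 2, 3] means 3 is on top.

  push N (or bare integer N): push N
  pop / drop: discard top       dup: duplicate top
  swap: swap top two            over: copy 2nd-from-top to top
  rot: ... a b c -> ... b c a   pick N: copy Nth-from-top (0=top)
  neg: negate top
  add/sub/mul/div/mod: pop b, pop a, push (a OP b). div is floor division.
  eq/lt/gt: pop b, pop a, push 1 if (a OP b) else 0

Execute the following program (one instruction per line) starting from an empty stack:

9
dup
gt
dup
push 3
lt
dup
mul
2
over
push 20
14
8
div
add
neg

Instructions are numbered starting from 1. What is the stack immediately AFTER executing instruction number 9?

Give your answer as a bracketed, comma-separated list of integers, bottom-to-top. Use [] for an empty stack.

Step 1 ('9'): [9]
Step 2 ('dup'): [9, 9]
Step 3 ('gt'): [0]
Step 4 ('dup'): [0, 0]
Step 5 ('push 3'): [0, 0, 3]
Step 6 ('lt'): [0, 1]
Step 7 ('dup'): [0, 1, 1]
Step 8 ('mul'): [0, 1]
Step 9 ('2'): [0, 1, 2]

Answer: [0, 1, 2]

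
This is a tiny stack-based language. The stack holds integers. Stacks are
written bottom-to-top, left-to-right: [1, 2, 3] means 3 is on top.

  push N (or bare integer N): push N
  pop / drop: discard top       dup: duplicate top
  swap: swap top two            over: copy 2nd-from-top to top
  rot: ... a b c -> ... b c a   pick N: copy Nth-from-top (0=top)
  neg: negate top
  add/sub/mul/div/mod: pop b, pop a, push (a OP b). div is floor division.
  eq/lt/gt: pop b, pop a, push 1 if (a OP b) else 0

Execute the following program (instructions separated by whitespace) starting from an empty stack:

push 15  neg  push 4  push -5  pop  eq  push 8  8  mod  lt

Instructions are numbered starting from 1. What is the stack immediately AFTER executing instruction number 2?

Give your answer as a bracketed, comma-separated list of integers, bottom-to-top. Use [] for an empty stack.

Answer: [-15]

Derivation:
Step 1 ('push 15'): [15]
Step 2 ('neg'): [-15]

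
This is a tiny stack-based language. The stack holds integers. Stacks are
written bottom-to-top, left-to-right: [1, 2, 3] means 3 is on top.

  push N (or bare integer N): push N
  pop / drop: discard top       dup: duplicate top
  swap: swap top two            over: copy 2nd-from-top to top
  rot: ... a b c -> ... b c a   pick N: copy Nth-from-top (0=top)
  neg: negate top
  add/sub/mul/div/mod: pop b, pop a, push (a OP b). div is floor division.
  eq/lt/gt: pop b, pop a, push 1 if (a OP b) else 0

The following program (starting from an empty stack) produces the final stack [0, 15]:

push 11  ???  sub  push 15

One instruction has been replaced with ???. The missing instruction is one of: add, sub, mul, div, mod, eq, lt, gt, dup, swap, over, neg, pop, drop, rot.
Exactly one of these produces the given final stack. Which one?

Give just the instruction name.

Stack before ???: [11]
Stack after ???:  [11, 11]
The instruction that transforms [11] -> [11, 11] is: dup

Answer: dup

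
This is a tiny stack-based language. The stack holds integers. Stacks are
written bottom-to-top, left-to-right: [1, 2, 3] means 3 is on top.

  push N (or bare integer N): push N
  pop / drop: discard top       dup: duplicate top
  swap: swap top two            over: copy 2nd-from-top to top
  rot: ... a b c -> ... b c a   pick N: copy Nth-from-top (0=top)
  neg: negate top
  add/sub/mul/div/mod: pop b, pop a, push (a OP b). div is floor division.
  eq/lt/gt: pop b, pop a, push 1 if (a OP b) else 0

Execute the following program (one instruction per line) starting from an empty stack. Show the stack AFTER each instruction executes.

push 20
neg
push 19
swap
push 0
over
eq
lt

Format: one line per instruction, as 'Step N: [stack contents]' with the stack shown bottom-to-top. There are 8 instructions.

Step 1: [20]
Step 2: [-20]
Step 3: [-20, 19]
Step 4: [19, -20]
Step 5: [19, -20, 0]
Step 6: [19, -20, 0, -20]
Step 7: [19, -20, 0]
Step 8: [19, 1]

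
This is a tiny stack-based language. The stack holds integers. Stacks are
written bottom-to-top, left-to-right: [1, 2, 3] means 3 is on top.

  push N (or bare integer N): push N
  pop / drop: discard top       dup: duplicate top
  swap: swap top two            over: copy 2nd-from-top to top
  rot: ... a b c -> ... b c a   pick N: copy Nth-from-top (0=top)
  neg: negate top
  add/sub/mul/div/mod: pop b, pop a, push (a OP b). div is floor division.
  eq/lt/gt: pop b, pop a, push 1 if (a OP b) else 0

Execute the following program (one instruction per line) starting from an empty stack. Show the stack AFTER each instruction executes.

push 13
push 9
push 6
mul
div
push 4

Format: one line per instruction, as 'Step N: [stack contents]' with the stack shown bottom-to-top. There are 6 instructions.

Step 1: [13]
Step 2: [13, 9]
Step 3: [13, 9, 6]
Step 4: [13, 54]
Step 5: [0]
Step 6: [0, 4]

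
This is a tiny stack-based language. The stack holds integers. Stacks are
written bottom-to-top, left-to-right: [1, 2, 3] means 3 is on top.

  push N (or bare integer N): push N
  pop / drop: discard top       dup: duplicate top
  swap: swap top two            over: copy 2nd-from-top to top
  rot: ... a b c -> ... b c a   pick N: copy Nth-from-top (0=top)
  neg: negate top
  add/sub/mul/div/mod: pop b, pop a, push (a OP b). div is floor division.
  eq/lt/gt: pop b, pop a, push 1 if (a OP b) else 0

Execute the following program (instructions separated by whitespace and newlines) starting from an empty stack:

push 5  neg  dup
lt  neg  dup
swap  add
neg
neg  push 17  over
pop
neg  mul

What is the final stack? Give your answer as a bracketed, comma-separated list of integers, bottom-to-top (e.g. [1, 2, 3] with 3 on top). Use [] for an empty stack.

Answer: [0]

Derivation:
After 'push 5': [5]
After 'neg': [-5]
After 'dup': [-5, -5]
After 'lt': [0]
After 'neg': [0]
After 'dup': [0, 0]
After 'swap': [0, 0]
After 'add': [0]
After 'neg': [0]
After 'neg': [0]
After 'push 17': [0, 17]
After 'over': [0, 17, 0]
After 'pop': [0, 17]
After 'neg': [0, -17]
After 'mul': [0]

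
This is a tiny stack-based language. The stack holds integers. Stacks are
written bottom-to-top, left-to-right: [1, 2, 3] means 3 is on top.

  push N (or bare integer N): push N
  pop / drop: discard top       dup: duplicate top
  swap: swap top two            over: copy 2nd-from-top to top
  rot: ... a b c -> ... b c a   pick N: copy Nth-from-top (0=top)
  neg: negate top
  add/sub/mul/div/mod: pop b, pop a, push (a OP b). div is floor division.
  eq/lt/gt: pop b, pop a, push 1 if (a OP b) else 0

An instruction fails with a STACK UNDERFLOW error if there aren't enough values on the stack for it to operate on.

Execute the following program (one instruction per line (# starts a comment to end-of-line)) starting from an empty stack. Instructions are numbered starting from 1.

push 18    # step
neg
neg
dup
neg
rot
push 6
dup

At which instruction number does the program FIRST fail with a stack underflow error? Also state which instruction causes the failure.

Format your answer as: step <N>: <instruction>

Answer: step 6: rot

Derivation:
Step 1 ('push 18'): stack = [18], depth = 1
Step 2 ('neg'): stack = [-18], depth = 1
Step 3 ('neg'): stack = [18], depth = 1
Step 4 ('dup'): stack = [18, 18], depth = 2
Step 5 ('neg'): stack = [18, -18], depth = 2
Step 6 ('rot'): needs 3 value(s) but depth is 2 — STACK UNDERFLOW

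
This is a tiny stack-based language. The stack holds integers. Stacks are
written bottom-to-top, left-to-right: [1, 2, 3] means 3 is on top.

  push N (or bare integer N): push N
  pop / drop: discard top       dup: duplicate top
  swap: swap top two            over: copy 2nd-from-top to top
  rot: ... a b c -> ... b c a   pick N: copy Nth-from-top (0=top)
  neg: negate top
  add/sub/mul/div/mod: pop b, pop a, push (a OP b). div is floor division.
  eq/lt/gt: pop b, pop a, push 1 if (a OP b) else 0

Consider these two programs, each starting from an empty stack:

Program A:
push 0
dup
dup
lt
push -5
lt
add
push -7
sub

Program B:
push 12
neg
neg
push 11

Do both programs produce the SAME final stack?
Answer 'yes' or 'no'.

Program A trace:
  After 'push 0': [0]
  After 'dup': [0, 0]
  After 'dup': [0, 0, 0]
  After 'lt': [0, 0]
  After 'push -5': [0, 0, -5]
  After 'lt': [0, 0]
  After 'add': [0]
  After 'push -7': [0, -7]
  After 'sub': [7]
Program A final stack: [7]

Program B trace:
  After 'push 12': [12]
  After 'neg': [-12]
  After 'neg': [12]
  After 'push 11': [12, 11]
Program B final stack: [12, 11]
Same: no

Answer: no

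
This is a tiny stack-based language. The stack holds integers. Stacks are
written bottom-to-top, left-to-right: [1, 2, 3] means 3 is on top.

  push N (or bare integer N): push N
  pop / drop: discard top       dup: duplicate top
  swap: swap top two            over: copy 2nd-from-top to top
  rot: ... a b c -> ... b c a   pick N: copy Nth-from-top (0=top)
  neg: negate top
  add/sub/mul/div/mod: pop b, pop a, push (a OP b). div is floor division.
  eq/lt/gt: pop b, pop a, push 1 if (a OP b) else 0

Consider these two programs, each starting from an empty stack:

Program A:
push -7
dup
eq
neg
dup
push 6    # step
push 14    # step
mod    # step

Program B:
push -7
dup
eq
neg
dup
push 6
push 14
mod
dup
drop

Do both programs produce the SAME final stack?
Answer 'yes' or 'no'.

Answer: yes

Derivation:
Program A trace:
  After 'push -7': [-7]
  After 'dup': [-7, -7]
  After 'eq': [1]
  After 'neg': [-1]
  After 'dup': [-1, -1]
  After 'push 6': [-1, -1, 6]
  After 'push 14': [-1, -1, 6, 14]
  After 'mod': [-1, -1, 6]
Program A final stack: [-1, -1, 6]

Program B trace:
  After 'push -7': [-7]
  After 'dup': [-7, -7]
  After 'eq': [1]
  After 'neg': [-1]
  After 'dup': [-1, -1]
  After 'push 6': [-1, -1, 6]
  After 'push 14': [-1, -1, 6, 14]
  After 'mod': [-1, -1, 6]
  After 'dup': [-1, -1, 6, 6]
  After 'drop': [-1, -1, 6]
Program B final stack: [-1, -1, 6]
Same: yes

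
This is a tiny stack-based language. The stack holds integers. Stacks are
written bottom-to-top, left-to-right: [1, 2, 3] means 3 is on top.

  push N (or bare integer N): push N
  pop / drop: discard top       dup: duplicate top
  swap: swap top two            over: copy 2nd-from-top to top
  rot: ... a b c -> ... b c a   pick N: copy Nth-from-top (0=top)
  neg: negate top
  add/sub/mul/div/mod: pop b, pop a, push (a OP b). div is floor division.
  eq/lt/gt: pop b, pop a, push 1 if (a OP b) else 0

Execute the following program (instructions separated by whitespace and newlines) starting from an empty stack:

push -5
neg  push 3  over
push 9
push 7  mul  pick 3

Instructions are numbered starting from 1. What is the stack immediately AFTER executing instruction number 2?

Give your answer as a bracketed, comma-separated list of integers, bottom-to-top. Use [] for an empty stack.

Step 1 ('push -5'): [-5]
Step 2 ('neg'): [5]

Answer: [5]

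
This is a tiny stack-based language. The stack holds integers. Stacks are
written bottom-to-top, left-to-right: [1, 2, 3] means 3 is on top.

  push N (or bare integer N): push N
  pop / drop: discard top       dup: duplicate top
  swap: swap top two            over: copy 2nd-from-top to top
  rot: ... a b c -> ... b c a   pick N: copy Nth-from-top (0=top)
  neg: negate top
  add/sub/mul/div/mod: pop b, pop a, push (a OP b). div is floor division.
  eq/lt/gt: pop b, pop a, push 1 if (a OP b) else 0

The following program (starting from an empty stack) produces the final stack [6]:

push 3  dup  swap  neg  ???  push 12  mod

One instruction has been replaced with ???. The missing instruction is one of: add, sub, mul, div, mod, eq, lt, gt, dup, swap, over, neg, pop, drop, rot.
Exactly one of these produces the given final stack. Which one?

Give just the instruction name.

Answer: sub

Derivation:
Stack before ???: [3, -3]
Stack after ???:  [6]
The instruction that transforms [3, -3] -> [6] is: sub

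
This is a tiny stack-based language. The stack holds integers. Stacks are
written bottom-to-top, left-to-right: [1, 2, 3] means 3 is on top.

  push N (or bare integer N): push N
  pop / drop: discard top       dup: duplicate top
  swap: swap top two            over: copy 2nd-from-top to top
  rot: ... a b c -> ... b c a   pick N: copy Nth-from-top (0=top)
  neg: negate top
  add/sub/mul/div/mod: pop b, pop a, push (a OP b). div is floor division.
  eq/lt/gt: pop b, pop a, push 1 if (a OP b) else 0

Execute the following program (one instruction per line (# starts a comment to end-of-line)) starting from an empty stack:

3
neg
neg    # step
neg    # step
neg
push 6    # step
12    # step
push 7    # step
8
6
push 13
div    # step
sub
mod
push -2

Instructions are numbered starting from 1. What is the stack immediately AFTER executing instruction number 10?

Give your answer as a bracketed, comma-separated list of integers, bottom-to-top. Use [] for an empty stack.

Step 1 ('3'): [3]
Step 2 ('neg'): [-3]
Step 3 ('neg'): [3]
Step 4 ('neg'): [-3]
Step 5 ('neg'): [3]
Step 6 ('push 6'): [3, 6]
Step 7 ('12'): [3, 6, 12]
Step 8 ('push 7'): [3, 6, 12, 7]
Step 9 ('8'): [3, 6, 12, 7, 8]
Step 10 ('6'): [3, 6, 12, 7, 8, 6]

Answer: [3, 6, 12, 7, 8, 6]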